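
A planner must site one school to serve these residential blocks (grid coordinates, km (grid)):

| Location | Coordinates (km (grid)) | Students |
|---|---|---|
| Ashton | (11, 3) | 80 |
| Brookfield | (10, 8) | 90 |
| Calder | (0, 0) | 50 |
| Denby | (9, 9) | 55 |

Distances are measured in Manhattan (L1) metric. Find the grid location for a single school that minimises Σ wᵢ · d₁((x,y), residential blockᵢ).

(10, 8)

Manhattan distance separates: Σwᵢ(|x−xᵢ|+|y−yᵢ|) = Σwᵢ|x−xᵢ| + Σwᵢ|y−yᵢ|, so x and y are optimised independently as 1-D weighted medians.
Total weight W = 275; half = 137.5.
x-coordinate, sorted with cumulative weight:
  x=0 (Calder, w=50) cum 50
  x=9 (Denby, w=55) cum 105
  x=10 (Brookfield, w=90) cum 195  ← median
  x=11 (Ashton, w=80) cum 275
⇒ x* = 10
y-coordinate, sorted with cumulative weight:
  y=0 (Calder, w=50) cum 50
  y=3 (Ashton, w=80) cum 130
  y=8 (Brookfield, w=90) cum 220  ← median
  y=9 (Denby, w=55) cum 275
⇒ y* = 8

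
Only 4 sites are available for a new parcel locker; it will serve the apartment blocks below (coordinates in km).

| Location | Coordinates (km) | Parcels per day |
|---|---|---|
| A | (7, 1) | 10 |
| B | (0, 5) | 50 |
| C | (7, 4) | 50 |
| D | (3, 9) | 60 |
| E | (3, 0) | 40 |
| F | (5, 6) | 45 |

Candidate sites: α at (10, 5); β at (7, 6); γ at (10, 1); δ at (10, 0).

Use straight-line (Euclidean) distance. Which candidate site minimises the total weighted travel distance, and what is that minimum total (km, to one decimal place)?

Total weighted distance at each candidate:
  α (10, 5): total = 1765.4
  β (7, 6): total = 1182.0
  γ (10, 1): total = 2019.5
  δ (10, 0): total = 2156.2
Minimum is at β with total 1182.0 km.

β, total 1182.0 km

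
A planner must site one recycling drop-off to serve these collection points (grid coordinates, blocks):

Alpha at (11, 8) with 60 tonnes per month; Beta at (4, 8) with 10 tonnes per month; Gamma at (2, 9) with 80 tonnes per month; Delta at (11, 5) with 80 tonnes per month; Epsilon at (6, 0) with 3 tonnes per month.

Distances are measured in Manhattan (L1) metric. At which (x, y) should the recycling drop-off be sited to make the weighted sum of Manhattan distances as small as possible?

Manhattan distance separates: Σwᵢ(|x−xᵢ|+|y−yᵢ|) = Σwᵢ|x−xᵢ| + Σwᵢ|y−yᵢ|, so x and y are optimised independently as 1-D weighted medians.
Total weight W = 233; half = 116.5.
x-coordinate, sorted with cumulative weight:
  x=2 (Gamma, w=80) cum 80
  x=4 (Beta, w=10) cum 90
  x=6 (Epsilon, w=3) cum 93
  x=11 (Alpha, w=60) cum 153  ← median
  x=11 (Delta, w=80) cum 233
⇒ x* = 11
y-coordinate, sorted with cumulative weight:
  y=0 (Epsilon, w=3) cum 3
  y=5 (Delta, w=80) cum 83
  y=8 (Alpha, w=60) cum 143  ← median
  y=8 (Beta, w=10) cum 153
  y=9 (Gamma, w=80) cum 233
⇒ y* = 8

(11, 8)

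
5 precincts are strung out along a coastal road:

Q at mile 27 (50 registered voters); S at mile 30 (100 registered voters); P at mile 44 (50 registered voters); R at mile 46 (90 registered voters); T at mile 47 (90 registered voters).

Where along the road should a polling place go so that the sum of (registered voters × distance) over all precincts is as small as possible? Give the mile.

x = 44

For a sum of weighted absolute distances on a line, the optimum is the weighted median (not the mean). Total weight W = 380; half-weight = 190.
Sort by position and accumulate weight:
  mile 27 (Q, w=50) → cum 50
  mile 30 (S, w=100) → cum 150
  mile 44 (P, w=50) → cum 200  ≥ 190 → median here
  mile 46 (R, w=90) → cum 290
  mile 47 (T, w=90) → cum 380
Optimal location: mile 44.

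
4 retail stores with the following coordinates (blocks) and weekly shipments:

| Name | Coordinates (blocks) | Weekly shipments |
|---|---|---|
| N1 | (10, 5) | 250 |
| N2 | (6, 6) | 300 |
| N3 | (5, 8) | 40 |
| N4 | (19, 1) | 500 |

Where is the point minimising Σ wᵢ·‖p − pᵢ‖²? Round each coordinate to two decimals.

The minimiser of Σwᵢ‖p−pᵢ‖² is the weighted centroid p* = (Σwᵢpᵢ)/(Σwᵢ).
Σwᵢ = 1090.
Σwᵢxᵢ = 250·10 + 300·6 + 40·5 + 500·19 = 14000.
Σwᵢyᵢ = 250·5 + 300·6 + 40·8 + 500·1 = 3870.
x* = 14000/1090 = 12.84, y* = 3870/1090 = 3.55.

(12.84, 3.55)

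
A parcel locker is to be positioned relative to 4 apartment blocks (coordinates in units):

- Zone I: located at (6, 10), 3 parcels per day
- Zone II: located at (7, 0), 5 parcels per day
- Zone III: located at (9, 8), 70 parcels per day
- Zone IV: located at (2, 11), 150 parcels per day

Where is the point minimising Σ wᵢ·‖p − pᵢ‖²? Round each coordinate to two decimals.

(4.31, 9.82)

The minimiser of Σwᵢ‖p−pᵢ‖² is the weighted centroid p* = (Σwᵢpᵢ)/(Σwᵢ).
Σwᵢ = 228.
Σwᵢxᵢ = 3·6 + 5·7 + 70·9 + 150·2 = 983.
Σwᵢyᵢ = 3·10 + 5·0 + 70·8 + 150·11 = 2240.
x* = 983/228 = 4.31, y* = 2240/228 = 9.82.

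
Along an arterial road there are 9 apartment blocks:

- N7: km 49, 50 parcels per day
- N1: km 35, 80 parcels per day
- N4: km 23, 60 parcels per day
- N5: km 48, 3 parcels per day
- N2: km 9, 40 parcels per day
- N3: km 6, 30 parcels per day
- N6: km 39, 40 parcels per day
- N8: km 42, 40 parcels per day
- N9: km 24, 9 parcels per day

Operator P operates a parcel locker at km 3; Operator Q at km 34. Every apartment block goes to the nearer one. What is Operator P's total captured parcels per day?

70

The indifferent point is the midpoint (3+34)/2 = 18.5; apartment blocks left of it (closer to Operator P at 3) go to Operator P, those right go to Operator Q.
  N3 at 6 (w=30) → Operator P
  N2 at 9 (w=40) → Operator P
  N4 at 23 (w=60) → Operator Q
  N9 at 24 (w=9) → Operator Q
  N1 at 35 (w=80) → Operator Q
  N6 at 39 (w=40) → Operator Q
  N8 at 42 (w=40) → Operator Q
  N5 at 48 (w=3) → Operator Q
  N7 at 49 (w=50) → Operator Q
Operator P captures 70; Operator Q captures 282.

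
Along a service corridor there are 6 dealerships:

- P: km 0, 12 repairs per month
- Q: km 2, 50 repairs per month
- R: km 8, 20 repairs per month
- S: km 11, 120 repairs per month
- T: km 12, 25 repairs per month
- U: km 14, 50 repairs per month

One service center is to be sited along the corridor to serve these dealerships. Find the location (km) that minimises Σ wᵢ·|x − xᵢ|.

x = 11

For a sum of weighted absolute distances on a line, the optimum is the weighted median (not the mean). Total weight W = 277; half-weight = 138.5.
Sort by position and accumulate weight:
  km 0 (P, w=12) → cum 12
  km 2 (Q, w=50) → cum 62
  km 8 (R, w=20) → cum 82
  km 11 (S, w=120) → cum 202  ≥ 138.5 → median here
  km 12 (T, w=25) → cum 227
  km 14 (U, w=50) → cum 277
Optimal location: km 11.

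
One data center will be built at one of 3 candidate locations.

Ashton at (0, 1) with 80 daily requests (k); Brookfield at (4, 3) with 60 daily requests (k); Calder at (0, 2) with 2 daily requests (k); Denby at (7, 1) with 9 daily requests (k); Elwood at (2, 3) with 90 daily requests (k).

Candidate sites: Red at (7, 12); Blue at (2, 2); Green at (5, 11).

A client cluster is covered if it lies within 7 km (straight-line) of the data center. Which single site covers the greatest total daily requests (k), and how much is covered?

Blue, covering 241

Coverage radius r = 7 km; a point is covered iff (Δx)²+(Δy)² ≤ 7² = 49.
  Red (7, 12): covers {none} → 0
  Blue (2, 2): covers {Ashton, Brookfield, Calder, Denby, Elwood} → 241
  Green (5, 11): covers {none} → 0
Maximum coverage at Blue: 241 daily requests (k).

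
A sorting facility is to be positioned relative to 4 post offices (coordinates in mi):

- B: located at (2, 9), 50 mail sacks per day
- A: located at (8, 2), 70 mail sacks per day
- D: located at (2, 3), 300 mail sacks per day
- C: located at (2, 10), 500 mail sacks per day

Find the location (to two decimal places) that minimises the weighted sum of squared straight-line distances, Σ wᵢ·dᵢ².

(2.46, 7.05)

The minimiser of Σwᵢ‖p−pᵢ‖² is the weighted centroid p* = (Σwᵢpᵢ)/(Σwᵢ).
Σwᵢ = 920.
Σwᵢxᵢ = 50·2 + 70·8 + 300·2 + 500·2 = 2260.
Σwᵢyᵢ = 50·9 + 70·2 + 300·3 + 500·10 = 6490.
x* = 2260/920 = 2.46, y* = 6490/920 = 7.05.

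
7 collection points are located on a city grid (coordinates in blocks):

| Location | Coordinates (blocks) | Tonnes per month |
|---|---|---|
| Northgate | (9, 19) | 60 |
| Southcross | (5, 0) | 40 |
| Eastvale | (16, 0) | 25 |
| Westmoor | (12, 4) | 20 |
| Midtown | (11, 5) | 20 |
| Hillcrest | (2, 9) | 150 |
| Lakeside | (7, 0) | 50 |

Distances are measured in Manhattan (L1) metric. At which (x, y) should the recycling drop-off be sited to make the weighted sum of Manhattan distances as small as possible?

Manhattan distance separates: Σwᵢ(|x−xᵢ|+|y−yᵢ|) = Σwᵢ|x−xᵢ| + Σwᵢ|y−yᵢ|, so x and y are optimised independently as 1-D weighted medians.
Total weight W = 365; half = 182.5.
x-coordinate, sorted with cumulative weight:
  x=2 (Hillcrest, w=150) cum 150
  x=5 (Southcross, w=40) cum 190  ← median
  x=7 (Lakeside, w=50) cum 240
  x=9 (Northgate, w=60) cum 300
  x=11 (Midtown, w=20) cum 320
  x=12 (Westmoor, w=20) cum 340
  x=16 (Eastvale, w=25) cum 365
⇒ x* = 5
y-coordinate, sorted with cumulative weight:
  y=0 (Southcross, w=40) cum 40
  y=0 (Eastvale, w=25) cum 65
  y=0 (Lakeside, w=50) cum 115
  y=4 (Westmoor, w=20) cum 135
  y=5 (Midtown, w=20) cum 155
  y=9 (Hillcrest, w=150) cum 305  ← median
  y=19 (Northgate, w=60) cum 365
⇒ y* = 9

(5, 9)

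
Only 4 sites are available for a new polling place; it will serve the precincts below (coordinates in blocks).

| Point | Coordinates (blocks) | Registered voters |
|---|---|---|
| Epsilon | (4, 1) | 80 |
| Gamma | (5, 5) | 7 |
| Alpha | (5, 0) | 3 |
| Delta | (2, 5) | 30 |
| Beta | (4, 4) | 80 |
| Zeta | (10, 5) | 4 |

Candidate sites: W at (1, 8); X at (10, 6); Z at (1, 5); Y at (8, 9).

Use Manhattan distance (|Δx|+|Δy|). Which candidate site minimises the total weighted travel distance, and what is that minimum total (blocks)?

Z, total 1001 blocks

Total weighted distance at each candidate:
  W (1, 8): total = 1613
  X (10, 6): total = 1869
  Z (1, 5): total = 1001
  Y (8, 9): total = 2089
Minimum is at Z with total 1001 blocks.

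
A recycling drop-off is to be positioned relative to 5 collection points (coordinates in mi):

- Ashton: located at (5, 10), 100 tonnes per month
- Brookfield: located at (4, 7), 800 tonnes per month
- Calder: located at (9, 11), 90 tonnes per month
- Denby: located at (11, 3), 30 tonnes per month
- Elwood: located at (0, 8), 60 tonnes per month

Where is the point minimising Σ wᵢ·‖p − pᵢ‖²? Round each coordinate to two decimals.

(4.48, 7.56)

The minimiser of Σwᵢ‖p−pᵢ‖² is the weighted centroid p* = (Σwᵢpᵢ)/(Σwᵢ).
Σwᵢ = 1080.
Σwᵢxᵢ = 100·5 + 800·4 + 90·9 + 30·11 + 60·0 = 4840.
Σwᵢyᵢ = 100·10 + 800·7 + 90·11 + 30·3 + 60·8 = 8160.
x* = 4840/1080 = 4.48, y* = 8160/1080 = 7.56.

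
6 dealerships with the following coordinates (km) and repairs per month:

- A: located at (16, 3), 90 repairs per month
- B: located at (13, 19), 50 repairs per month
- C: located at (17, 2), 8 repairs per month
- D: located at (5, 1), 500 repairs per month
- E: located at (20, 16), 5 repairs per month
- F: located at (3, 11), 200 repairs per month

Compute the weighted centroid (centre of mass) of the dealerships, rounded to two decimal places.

(6.36, 4.71)

The minimiser of Σwᵢ‖p−pᵢ‖² is the weighted centroid p* = (Σwᵢpᵢ)/(Σwᵢ).
Σwᵢ = 853.
Σwᵢxᵢ = 90·16 + 50·13 + 8·17 + 500·5 + 5·20 + 200·3 = 5426.
Σwᵢyᵢ = 90·3 + 50·19 + 8·2 + 500·1 + 5·16 + 200·11 = 4016.
x* = 5426/853 = 6.36, y* = 4016/853 = 4.71.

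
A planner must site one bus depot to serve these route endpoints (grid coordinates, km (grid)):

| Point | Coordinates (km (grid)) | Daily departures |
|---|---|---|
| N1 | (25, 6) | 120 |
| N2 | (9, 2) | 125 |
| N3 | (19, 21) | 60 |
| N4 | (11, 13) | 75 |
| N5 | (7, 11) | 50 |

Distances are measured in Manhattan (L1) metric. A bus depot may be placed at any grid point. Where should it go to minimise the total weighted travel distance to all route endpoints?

(11, 6)

Manhattan distance separates: Σwᵢ(|x−xᵢ|+|y−yᵢ|) = Σwᵢ|x−xᵢ| + Σwᵢ|y−yᵢ|, so x and y are optimised independently as 1-D weighted medians.
Total weight W = 430; half = 215.
x-coordinate, sorted with cumulative weight:
  x=7 (N5, w=50) cum 50
  x=9 (N2, w=125) cum 175
  x=11 (N4, w=75) cum 250  ← median
  x=19 (N3, w=60) cum 310
  x=25 (N1, w=120) cum 430
⇒ x* = 11
y-coordinate, sorted with cumulative weight:
  y=2 (N2, w=125) cum 125
  y=6 (N1, w=120) cum 245  ← median
  y=11 (N5, w=50) cum 295
  y=13 (N4, w=75) cum 370
  y=21 (N3, w=60) cum 430
⇒ y* = 6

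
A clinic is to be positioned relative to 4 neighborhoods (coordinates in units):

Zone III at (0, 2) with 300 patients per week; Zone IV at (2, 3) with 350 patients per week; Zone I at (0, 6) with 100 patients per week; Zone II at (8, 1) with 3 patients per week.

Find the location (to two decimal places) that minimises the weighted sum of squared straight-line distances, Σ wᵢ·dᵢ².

The minimiser of Σwᵢ‖p−pᵢ‖² is the weighted centroid p* = (Σwᵢpᵢ)/(Σwᵢ).
Σwᵢ = 753.
Σwᵢxᵢ = 300·0 + 350·2 + 100·0 + 3·8 = 724.
Σwᵢyᵢ = 300·2 + 350·3 + 100·6 + 3·1 = 2253.
x* = 724/753 = 0.96, y* = 2253/753 = 2.99.

(0.96, 2.99)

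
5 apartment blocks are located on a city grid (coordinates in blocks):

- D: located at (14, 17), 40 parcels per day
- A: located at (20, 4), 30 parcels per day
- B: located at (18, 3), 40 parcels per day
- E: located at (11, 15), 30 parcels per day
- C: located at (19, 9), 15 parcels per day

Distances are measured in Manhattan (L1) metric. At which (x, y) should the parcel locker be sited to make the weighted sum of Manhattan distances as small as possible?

(18, 9)

Manhattan distance separates: Σwᵢ(|x−xᵢ|+|y−yᵢ|) = Σwᵢ|x−xᵢ| + Σwᵢ|y−yᵢ|, so x and y are optimised independently as 1-D weighted medians.
Total weight W = 155; half = 77.5.
x-coordinate, sorted with cumulative weight:
  x=11 (E, w=30) cum 30
  x=14 (D, w=40) cum 70
  x=18 (B, w=40) cum 110  ← median
  x=19 (C, w=15) cum 125
  x=20 (A, w=30) cum 155
⇒ x* = 18
y-coordinate, sorted with cumulative weight:
  y=3 (B, w=40) cum 40
  y=4 (A, w=30) cum 70
  y=9 (C, w=15) cum 85  ← median
  y=15 (E, w=30) cum 115
  y=17 (D, w=40) cum 155
⇒ y* = 9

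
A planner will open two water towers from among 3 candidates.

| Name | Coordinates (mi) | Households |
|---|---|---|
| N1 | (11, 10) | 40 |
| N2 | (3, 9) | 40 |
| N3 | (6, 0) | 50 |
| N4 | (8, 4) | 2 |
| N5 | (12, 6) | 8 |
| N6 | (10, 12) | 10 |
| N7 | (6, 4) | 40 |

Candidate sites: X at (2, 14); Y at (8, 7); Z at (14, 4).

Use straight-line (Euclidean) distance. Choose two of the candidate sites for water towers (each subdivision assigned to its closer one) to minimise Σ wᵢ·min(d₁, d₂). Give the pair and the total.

{X, Y}, total 974.7

Evaluate every pair (each demand assigned to the nearer of the two):
  {X, Y}: total = 974.7
  {Y, Z}: total = 975.8
  {X, Z}: total = 1356.6
Best pair: {X, Y} with total 974.7.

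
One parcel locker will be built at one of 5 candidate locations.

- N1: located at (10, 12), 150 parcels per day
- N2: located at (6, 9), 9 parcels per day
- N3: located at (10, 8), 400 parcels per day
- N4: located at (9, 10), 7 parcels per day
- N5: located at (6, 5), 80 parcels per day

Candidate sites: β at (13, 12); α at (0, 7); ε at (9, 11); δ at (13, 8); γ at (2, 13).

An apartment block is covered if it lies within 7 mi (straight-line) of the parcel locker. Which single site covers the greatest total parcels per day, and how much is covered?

Coverage radius r = 7 mi; a point is covered iff (Δx)²+(Δy)² ≤ 7² = 49.
  β (13, 12): covers {N1, N3, N4} → 557
  α (0, 7): covers {N2, N5} → 89
  ε (9, 11): covers {N1, N2, N3, N4, N5} → 646
  δ (13, 8): covers {N1, N3, N4} → 557
  γ (2, 13): covers {N2} → 9
Maximum coverage at ε: 646 parcels per day.

ε, covering 646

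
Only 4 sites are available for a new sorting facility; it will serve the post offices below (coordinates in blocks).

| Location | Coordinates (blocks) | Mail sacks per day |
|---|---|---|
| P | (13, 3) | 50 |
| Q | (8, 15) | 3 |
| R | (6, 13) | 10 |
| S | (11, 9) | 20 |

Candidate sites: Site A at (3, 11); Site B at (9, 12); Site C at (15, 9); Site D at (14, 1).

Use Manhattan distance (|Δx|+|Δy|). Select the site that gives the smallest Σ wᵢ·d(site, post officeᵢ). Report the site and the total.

Site D, total 630 blocks

Total weighted distance at each candidate:
  Site A (3, 11): total = 1177
  Site B (9, 12): total = 802
  Site C (15, 9): total = 649
  Site D (14, 1): total = 630
Minimum is at Site D with total 630 blocks.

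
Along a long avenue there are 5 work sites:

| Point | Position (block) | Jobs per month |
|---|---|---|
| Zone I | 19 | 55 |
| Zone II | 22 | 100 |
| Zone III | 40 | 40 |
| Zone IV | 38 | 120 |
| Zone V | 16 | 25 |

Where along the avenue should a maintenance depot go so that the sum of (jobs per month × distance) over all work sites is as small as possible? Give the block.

x = 22

For a sum of weighted absolute distances on a line, the optimum is the weighted median (not the mean). Total weight W = 340; half-weight = 170.
Sort by position and accumulate weight:
  block 16 (Zone V, w=25) → cum 25
  block 19 (Zone I, w=55) → cum 80
  block 22 (Zone II, w=100) → cum 180  ≥ 170 → median here
  block 38 (Zone IV, w=120) → cum 300
  block 40 (Zone III, w=40) → cum 340
Optimal location: block 22.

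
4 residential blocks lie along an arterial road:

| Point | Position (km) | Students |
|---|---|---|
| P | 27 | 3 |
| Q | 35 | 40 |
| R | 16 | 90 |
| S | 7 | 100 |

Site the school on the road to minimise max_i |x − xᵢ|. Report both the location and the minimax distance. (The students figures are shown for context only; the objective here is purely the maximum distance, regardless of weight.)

The 1-center on a line is the midpoint of the two extreme points: leftmost at 7, rightmost at 35.
Optimal location = (7 + 35)/2 = 21; maximum distance = (35 − 7)/2 = 14.

location 21, max distance 14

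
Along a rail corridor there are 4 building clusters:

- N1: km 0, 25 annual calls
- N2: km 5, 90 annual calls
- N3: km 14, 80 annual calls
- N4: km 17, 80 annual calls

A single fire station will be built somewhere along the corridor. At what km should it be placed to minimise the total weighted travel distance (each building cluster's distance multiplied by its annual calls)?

x = 14

For a sum of weighted absolute distances on a line, the optimum is the weighted median (not the mean). Total weight W = 275; half-weight = 137.5.
Sort by position and accumulate weight:
  km 0 (N1, w=25) → cum 25
  km 5 (N2, w=90) → cum 115
  km 14 (N3, w=80) → cum 195  ≥ 137.5 → median here
  km 17 (N4, w=80) → cum 275
Optimal location: km 14.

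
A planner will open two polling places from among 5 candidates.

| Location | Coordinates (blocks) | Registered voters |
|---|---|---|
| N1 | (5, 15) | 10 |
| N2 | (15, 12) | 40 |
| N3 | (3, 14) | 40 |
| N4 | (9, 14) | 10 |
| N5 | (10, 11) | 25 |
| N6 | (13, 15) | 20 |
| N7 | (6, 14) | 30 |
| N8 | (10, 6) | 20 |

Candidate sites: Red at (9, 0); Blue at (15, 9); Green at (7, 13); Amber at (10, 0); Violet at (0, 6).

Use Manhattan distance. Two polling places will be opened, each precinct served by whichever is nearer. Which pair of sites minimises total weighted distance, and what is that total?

Evaluate every pair (each demand assigned to the nearer of the two):
  {Blue, Green}: total = 895
  {Green, Amber}: total = 1095
  {Red, Green}: total = 1115
  {Green, Violet}: total = 1175
  {Blue, Violet}: total = 1725
  {Blue, Amber}: total = 1945
  {Red, Blue}: total = 1965
  {Amber, Violet}: total = 2585
  {Red, Violet}: total = 2680
  {Red, Amber}: total = 3075
Best pair: {Blue, Green} with total 895.

{Blue, Green}, total 895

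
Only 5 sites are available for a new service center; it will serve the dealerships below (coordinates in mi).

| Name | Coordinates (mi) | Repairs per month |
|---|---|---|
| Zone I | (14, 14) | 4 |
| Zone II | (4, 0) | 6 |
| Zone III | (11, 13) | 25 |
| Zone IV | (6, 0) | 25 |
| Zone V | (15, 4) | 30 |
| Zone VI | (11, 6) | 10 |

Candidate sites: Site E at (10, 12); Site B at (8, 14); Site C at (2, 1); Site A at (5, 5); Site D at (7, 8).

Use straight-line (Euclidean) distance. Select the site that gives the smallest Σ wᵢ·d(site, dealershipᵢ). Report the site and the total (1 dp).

Total weighted distance at each candidate:
  Site E (10, 12): total = 793.8
  Site B (8, 14): total = 995.6
  Site C (2, 1): total = 1065.5
  Site A (5, 5): total = 821.3
  Site D (7, 8): total = 762.8
Minimum is at Site D with total 762.8 mi.

Site D, total 762.8 mi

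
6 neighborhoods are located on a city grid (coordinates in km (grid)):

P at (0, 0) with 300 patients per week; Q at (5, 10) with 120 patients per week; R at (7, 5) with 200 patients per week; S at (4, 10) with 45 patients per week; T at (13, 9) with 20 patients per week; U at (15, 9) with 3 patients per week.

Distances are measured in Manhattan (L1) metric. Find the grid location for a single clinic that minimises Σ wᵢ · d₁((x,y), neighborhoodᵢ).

(4, 5)

Manhattan distance separates: Σwᵢ(|x−xᵢ|+|y−yᵢ|) = Σwᵢ|x−xᵢ| + Σwᵢ|y−yᵢ|, so x and y are optimised independently as 1-D weighted medians.
Total weight W = 688; half = 344.
x-coordinate, sorted with cumulative weight:
  x=0 (P, w=300) cum 300
  x=4 (S, w=45) cum 345  ← median
  x=5 (Q, w=120) cum 465
  x=7 (R, w=200) cum 665
  x=13 (T, w=20) cum 685
  x=15 (U, w=3) cum 688
⇒ x* = 4
y-coordinate, sorted with cumulative weight:
  y=0 (P, w=300) cum 300
  y=5 (R, w=200) cum 500  ← median
  y=9 (T, w=20) cum 520
  y=9 (U, w=3) cum 523
  y=10 (Q, w=120) cum 643
  y=10 (S, w=45) cum 688
⇒ y* = 5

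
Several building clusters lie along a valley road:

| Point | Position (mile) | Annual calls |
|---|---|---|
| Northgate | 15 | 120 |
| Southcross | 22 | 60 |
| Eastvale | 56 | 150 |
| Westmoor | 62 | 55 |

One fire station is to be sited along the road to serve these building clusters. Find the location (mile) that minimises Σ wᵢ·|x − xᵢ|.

For a sum of weighted absolute distances on a line, the optimum is the weighted median (not the mean). Total weight W = 385; half-weight = 192.5.
Sort by position and accumulate weight:
  mile 15 (Northgate, w=120) → cum 120
  mile 22 (Southcross, w=60) → cum 180
  mile 56 (Eastvale, w=150) → cum 330  ≥ 192.5 → median here
  mile 62 (Westmoor, w=55) → cum 385
Optimal location: mile 56.

x = 56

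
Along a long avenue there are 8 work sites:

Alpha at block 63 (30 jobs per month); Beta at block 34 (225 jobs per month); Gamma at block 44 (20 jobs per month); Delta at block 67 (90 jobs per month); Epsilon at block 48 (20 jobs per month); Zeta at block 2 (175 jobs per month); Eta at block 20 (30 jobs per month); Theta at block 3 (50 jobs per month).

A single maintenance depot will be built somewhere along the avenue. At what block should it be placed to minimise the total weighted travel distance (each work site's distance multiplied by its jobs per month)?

x = 34

For a sum of weighted absolute distances on a line, the optimum is the weighted median (not the mean). Total weight W = 640; half-weight = 320.
Sort by position and accumulate weight:
  block 2 (Zeta, w=175) → cum 175
  block 3 (Theta, w=50) → cum 225
  block 20 (Eta, w=30) → cum 255
  block 34 (Beta, w=225) → cum 480  ≥ 320 → median here
  block 44 (Gamma, w=20) → cum 500
  block 48 (Epsilon, w=20) → cum 520
  block 63 (Alpha, w=30) → cum 550
  block 67 (Delta, w=90) → cum 640
Optimal location: block 34.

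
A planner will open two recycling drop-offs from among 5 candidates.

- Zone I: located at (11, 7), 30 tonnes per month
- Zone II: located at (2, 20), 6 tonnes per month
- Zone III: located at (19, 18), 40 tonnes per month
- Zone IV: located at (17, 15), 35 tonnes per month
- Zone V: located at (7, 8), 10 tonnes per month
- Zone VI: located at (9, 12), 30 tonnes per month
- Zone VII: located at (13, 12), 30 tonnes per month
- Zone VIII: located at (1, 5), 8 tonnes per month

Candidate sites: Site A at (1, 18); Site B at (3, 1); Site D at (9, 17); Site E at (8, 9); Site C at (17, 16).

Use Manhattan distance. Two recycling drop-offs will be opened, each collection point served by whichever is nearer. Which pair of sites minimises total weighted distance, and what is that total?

Evaluate every pair (each demand assigned to the nearer of the two):
  {Site E, Site C}: total = 915
  {Site D, Site C}: total = 1275
  {Site D, Site E}: total = 1468
  {Site B, Site C}: total = 1487
  {Site A, Site C}: total = 1527
  {Site B, Site D}: total = 1788
  {Site A, Site D}: total = 1802
  {Site A, Site E}: total = 1881
  {Site B, Site E}: total = 2005
  {Site A, Site B}: total = 2941
Best pair: {Site E, Site C} with total 915.

{Site E, Site C}, total 915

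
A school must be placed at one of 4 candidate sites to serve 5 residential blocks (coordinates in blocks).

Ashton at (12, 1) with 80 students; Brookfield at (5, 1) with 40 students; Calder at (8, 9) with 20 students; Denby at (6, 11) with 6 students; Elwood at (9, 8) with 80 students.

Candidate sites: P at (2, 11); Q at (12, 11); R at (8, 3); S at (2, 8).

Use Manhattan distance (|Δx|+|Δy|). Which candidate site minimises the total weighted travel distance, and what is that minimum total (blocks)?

R, total 1340 blocks

Total weighted distance at each candidate:
  P (2, 11): total = 3104
  Q (12, 11): total = 2116
  R (8, 3): total = 1340
  S (2, 8): total = 2502
Minimum is at R with total 1340 blocks.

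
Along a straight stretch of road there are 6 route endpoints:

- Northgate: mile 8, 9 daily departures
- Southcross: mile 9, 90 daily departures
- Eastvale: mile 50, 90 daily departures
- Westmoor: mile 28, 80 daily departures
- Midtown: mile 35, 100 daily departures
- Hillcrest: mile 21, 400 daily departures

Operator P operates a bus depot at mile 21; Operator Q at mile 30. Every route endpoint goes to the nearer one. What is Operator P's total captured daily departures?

The indifferent point is the midpoint (21+30)/2 = 25.5; route endpoints left of it (closer to Operator P at 21) go to Operator P, those right go to Operator Q.
  Northgate at 8 (w=9) → Operator P
  Southcross at 9 (w=90) → Operator P
  Hillcrest at 21 (w=400) → Operator P
  Westmoor at 28 (w=80) → Operator Q
  Midtown at 35 (w=100) → Operator Q
  Eastvale at 50 (w=90) → Operator Q
Operator P captures 499; Operator Q captures 270.

499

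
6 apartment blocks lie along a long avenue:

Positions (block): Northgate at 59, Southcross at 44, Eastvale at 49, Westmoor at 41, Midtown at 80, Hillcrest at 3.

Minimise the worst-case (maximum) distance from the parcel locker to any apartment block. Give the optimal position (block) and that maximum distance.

The 1-center on a line is the midpoint of the two extreme points: leftmost at 3, rightmost at 80.
Optimal location = (3 + 80)/2 = 41.5; maximum distance = (80 − 3)/2 = 38.5.

location 41.5, max distance 38.5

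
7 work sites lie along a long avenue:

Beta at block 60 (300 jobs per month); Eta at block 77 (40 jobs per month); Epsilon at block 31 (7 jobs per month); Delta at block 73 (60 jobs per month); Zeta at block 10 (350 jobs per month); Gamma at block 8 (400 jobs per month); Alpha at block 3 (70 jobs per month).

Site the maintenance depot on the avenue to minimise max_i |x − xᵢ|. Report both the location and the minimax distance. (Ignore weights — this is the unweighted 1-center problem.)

location 40, max distance 37

The 1-center on a line is the midpoint of the two extreme points: leftmost at 3, rightmost at 77.
Optimal location = (3 + 77)/2 = 40; maximum distance = (77 − 3)/2 = 37.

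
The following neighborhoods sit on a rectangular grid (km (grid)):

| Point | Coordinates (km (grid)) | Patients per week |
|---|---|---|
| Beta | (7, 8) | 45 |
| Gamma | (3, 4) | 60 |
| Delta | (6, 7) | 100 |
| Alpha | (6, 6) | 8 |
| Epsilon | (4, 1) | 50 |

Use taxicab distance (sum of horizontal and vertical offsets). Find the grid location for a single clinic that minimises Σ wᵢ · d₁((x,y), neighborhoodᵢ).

(6, 7)

Manhattan distance separates: Σwᵢ(|x−xᵢ|+|y−yᵢ|) = Σwᵢ|x−xᵢ| + Σwᵢ|y−yᵢ|, so x and y are optimised independently as 1-D weighted medians.
Total weight W = 263; half = 131.5.
x-coordinate, sorted with cumulative weight:
  x=3 (Gamma, w=60) cum 60
  x=4 (Epsilon, w=50) cum 110
  x=6 (Delta, w=100) cum 210  ← median
  x=6 (Alpha, w=8) cum 218
  x=7 (Beta, w=45) cum 263
⇒ x* = 6
y-coordinate, sorted with cumulative weight:
  y=1 (Epsilon, w=50) cum 50
  y=4 (Gamma, w=60) cum 110
  y=6 (Alpha, w=8) cum 118
  y=7 (Delta, w=100) cum 218  ← median
  y=8 (Beta, w=45) cum 263
⇒ y* = 7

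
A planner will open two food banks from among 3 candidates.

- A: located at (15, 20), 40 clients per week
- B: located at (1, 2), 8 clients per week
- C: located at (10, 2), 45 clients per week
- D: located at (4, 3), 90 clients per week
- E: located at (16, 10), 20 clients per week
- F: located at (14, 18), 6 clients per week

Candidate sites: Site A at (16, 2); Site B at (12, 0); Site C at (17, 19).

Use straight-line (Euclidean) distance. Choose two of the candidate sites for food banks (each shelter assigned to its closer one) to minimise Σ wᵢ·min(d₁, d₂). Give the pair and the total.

{Site B, Site C}, total 1275.2

Evaluate every pair (each demand assigned to the nearer of the two):
  {Site B, Site C}: total = 1275.2
  {Site A, Site C}: total = 1742.2
  {Site A, Site B}: total = 1963.5
Best pair: {Site B, Site C} with total 1275.2.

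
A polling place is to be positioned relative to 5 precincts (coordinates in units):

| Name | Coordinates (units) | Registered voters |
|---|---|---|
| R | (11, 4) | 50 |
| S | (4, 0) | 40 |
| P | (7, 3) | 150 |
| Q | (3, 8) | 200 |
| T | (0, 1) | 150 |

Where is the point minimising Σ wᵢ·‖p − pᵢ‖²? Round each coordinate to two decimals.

(4.00, 4.07)

The minimiser of Σwᵢ‖p−pᵢ‖² is the weighted centroid p* = (Σwᵢpᵢ)/(Σwᵢ).
Σwᵢ = 590.
Σwᵢxᵢ = 50·11 + 40·4 + 150·7 + 200·3 + 150·0 = 2360.
Σwᵢyᵢ = 50·4 + 40·0 + 150·3 + 200·8 + 150·1 = 2400.
x* = 2360/590 = 4.00, y* = 2400/590 = 4.07.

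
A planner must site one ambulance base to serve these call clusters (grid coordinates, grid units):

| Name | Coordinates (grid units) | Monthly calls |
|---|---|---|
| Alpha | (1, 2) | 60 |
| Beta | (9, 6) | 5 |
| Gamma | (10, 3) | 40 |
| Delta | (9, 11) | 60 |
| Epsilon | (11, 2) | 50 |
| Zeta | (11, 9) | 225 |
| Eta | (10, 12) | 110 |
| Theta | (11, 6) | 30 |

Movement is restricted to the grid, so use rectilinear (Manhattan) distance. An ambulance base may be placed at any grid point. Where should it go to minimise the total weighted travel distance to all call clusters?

(11, 9)

Manhattan distance separates: Σwᵢ(|x−xᵢ|+|y−yᵢ|) = Σwᵢ|x−xᵢ| + Σwᵢ|y−yᵢ|, so x and y are optimised independently as 1-D weighted medians.
Total weight W = 580; half = 290.
x-coordinate, sorted with cumulative weight:
  x=1 (Alpha, w=60) cum 60
  x=9 (Beta, w=5) cum 65
  x=9 (Delta, w=60) cum 125
  x=10 (Gamma, w=40) cum 165
  x=10 (Eta, w=110) cum 275
  x=11 (Epsilon, w=50) cum 325  ← median
  x=11 (Zeta, w=225) cum 550
  x=11 (Theta, w=30) cum 580
⇒ x* = 11
y-coordinate, sorted with cumulative weight:
  y=2 (Alpha, w=60) cum 60
  y=2 (Epsilon, w=50) cum 110
  y=3 (Gamma, w=40) cum 150
  y=6 (Beta, w=5) cum 155
  y=6 (Theta, w=30) cum 185
  y=9 (Zeta, w=225) cum 410  ← median
  y=11 (Delta, w=60) cum 470
  y=12 (Eta, w=110) cum 580
⇒ y* = 9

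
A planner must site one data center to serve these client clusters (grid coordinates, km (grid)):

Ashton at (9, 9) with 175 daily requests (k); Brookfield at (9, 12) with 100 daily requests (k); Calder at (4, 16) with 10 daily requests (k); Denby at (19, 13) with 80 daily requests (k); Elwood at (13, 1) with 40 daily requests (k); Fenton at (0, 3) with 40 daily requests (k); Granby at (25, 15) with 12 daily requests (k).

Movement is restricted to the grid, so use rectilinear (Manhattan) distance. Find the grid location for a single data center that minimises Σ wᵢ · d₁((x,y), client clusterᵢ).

Manhattan distance separates: Σwᵢ(|x−xᵢ|+|y−yᵢ|) = Σwᵢ|x−xᵢ| + Σwᵢ|y−yᵢ|, so x and y are optimised independently as 1-D weighted medians.
Total weight W = 457; half = 228.5.
x-coordinate, sorted with cumulative weight:
  x=0 (Fenton, w=40) cum 40
  x=4 (Calder, w=10) cum 50
  x=9 (Ashton, w=175) cum 225
  x=9 (Brookfield, w=100) cum 325  ← median
  x=13 (Elwood, w=40) cum 365
  x=19 (Denby, w=80) cum 445
  x=25 (Granby, w=12) cum 457
⇒ x* = 9
y-coordinate, sorted with cumulative weight:
  y=1 (Elwood, w=40) cum 40
  y=3 (Fenton, w=40) cum 80
  y=9 (Ashton, w=175) cum 255  ← median
  y=12 (Brookfield, w=100) cum 355
  y=13 (Denby, w=80) cum 435
  y=15 (Granby, w=12) cum 447
  y=16 (Calder, w=10) cum 457
⇒ y* = 9

(9, 9)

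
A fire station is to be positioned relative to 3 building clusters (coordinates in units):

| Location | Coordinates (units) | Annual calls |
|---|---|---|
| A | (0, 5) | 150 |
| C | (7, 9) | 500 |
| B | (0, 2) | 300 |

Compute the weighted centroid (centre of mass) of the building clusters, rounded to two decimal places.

The minimiser of Σwᵢ‖p−pᵢ‖² is the weighted centroid p* = (Σwᵢpᵢ)/(Σwᵢ).
Σwᵢ = 950.
Σwᵢxᵢ = 150·0 + 500·7 + 300·0 = 3500.
Σwᵢyᵢ = 150·5 + 500·9 + 300·2 = 5850.
x* = 3500/950 = 3.68, y* = 5850/950 = 6.16.

(3.68, 6.16)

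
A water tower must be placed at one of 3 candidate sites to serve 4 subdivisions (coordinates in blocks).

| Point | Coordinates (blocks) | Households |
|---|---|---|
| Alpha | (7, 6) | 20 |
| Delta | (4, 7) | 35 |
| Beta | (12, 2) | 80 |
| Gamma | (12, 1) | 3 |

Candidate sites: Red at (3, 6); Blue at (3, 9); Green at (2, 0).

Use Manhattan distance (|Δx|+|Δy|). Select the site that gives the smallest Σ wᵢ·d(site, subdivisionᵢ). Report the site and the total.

Red, total 1232 blocks

Total weighted distance at each candidate:
  Red (3, 6): total = 1232
  Blue (3, 9): total = 1576
  Green (2, 0): total = 1528
Minimum is at Red with total 1232 blocks.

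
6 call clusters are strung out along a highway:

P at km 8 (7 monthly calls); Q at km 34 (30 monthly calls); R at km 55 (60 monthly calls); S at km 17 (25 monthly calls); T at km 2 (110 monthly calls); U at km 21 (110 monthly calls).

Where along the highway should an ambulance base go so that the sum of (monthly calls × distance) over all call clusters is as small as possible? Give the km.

x = 21

For a sum of weighted absolute distances on a line, the optimum is the weighted median (not the mean). Total weight W = 342; half-weight = 171.
Sort by position and accumulate weight:
  km 2 (T, w=110) → cum 110
  km 8 (P, w=7) → cum 117
  km 17 (S, w=25) → cum 142
  km 21 (U, w=110) → cum 252  ≥ 171 → median here
  km 34 (Q, w=30) → cum 282
  km 55 (R, w=60) → cum 342
Optimal location: km 21.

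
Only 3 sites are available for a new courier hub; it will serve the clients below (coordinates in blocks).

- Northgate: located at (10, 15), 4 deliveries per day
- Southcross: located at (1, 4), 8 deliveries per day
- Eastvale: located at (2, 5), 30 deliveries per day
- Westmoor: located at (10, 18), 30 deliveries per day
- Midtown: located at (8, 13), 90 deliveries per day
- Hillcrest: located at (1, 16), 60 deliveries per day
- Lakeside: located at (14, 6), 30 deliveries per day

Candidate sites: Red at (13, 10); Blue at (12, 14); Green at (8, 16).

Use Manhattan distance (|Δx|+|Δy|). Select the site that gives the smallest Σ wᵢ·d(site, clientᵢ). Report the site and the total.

Green, total 1964 blocks

Total weighted distance at each candidate:
  Red (13, 10): total = 2936
  Blue (12, 14): total = 2460
  Green (8, 16): total = 1964
Minimum is at Green with total 1964 blocks.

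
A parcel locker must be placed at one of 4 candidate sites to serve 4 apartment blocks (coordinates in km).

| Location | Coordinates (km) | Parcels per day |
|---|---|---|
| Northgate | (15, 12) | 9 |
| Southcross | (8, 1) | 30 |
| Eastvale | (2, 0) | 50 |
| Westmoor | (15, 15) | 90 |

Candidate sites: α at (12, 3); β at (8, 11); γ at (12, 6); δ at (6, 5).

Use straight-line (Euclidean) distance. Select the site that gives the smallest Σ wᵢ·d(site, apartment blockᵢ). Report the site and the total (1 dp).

Total weighted distance at each candidate:
  α (12, 3): total = 1854.8
  β (8, 11): total = 1715.7
  γ (12, 6): total = 1689.4
  δ (6, 5): total = 1767.8
Minimum is at γ with total 1689.4 km.

γ, total 1689.4 km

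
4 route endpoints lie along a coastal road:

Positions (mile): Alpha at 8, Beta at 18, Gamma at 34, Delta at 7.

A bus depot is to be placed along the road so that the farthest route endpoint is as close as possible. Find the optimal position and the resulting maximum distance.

The 1-center on a line is the midpoint of the two extreme points: leftmost at 7, rightmost at 34.
Optimal location = (7 + 34)/2 = 20.5; maximum distance = (34 − 7)/2 = 13.5.

location 20.5, max distance 13.5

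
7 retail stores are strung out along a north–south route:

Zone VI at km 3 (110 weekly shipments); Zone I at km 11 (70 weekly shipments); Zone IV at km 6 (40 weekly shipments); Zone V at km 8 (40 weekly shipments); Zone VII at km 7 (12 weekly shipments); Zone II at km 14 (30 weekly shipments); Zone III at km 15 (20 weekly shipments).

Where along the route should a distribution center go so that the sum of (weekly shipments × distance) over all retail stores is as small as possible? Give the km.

For a sum of weighted absolute distances on a line, the optimum is the weighted median (not the mean). Total weight W = 322; half-weight = 161.
Sort by position and accumulate weight:
  km 3 (Zone VI, w=110) → cum 110
  km 6 (Zone IV, w=40) → cum 150
  km 7 (Zone VII, w=12) → cum 162  ≥ 161 → median here
  km 8 (Zone V, w=40) → cum 202
  km 11 (Zone I, w=70) → cum 272
  km 14 (Zone II, w=30) → cum 302
  km 15 (Zone III, w=20) → cum 322
Optimal location: km 7.

x = 7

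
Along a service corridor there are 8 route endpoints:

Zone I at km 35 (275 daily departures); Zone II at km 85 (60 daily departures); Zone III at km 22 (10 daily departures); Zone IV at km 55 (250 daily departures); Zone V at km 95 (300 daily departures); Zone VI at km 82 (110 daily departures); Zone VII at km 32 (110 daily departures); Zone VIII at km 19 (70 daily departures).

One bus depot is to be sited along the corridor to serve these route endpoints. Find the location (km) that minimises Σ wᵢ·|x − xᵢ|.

For a sum of weighted absolute distances on a line, the optimum is the weighted median (not the mean). Total weight W = 1185; half-weight = 592.5.
Sort by position and accumulate weight:
  km 19 (Zone VIII, w=70) → cum 70
  km 22 (Zone III, w=10) → cum 80
  km 32 (Zone VII, w=110) → cum 190
  km 35 (Zone I, w=275) → cum 465
  km 55 (Zone IV, w=250) → cum 715  ≥ 592.5 → median here
  km 82 (Zone VI, w=110) → cum 825
  km 85 (Zone II, w=60) → cum 885
  km 95 (Zone V, w=300) → cum 1185
Optimal location: km 55.

x = 55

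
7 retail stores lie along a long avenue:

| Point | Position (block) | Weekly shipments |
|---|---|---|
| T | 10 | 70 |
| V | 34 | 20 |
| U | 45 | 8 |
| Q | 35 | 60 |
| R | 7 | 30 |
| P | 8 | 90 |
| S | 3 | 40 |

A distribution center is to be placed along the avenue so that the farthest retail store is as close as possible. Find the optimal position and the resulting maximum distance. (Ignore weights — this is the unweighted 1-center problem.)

location 24, max distance 21

The 1-center on a line is the midpoint of the two extreme points: leftmost at 3, rightmost at 45.
Optimal location = (3 + 45)/2 = 24; maximum distance = (45 − 3)/2 = 21.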